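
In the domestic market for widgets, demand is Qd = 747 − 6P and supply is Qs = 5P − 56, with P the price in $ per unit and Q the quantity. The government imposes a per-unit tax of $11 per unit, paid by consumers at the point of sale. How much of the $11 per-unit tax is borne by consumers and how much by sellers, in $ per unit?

Consumers bear $5 per unit; sellers bear $6 per unit.

Without the tax, 747 − 6P = 5P − 56 gives 11P = 803, so P* = $73 and Q* = 309.
With the tax collected from consumers, demand (in seller-price terms) shifts: Qd = 747 − 6(P + 11).
New equilibrium: consumers pay $78, sellers receive $67, Q = 279. (Wedge: Pb − Ps = 11.)
Burden on consumers: $5; on sellers: $6. (They sum to $11.)
The less price-elastic side of the market bears the larger share of a per-unit tax.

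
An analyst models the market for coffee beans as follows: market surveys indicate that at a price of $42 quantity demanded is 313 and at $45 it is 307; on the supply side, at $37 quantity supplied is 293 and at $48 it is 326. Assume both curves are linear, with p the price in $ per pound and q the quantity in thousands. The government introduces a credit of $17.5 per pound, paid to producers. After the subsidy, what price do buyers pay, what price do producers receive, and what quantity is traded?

Demand slope: (307 − 313)/(45 − 42) = -2, so qd = 397 − 2p.
Supply slope: (326 − 293)/(48 − 37) = 3, so qs = 3p + 182.
Without the subsidy, 397 − 2p = 3p + 182 gives 5p = 215, so p* = $43 and q* = 311.
With a per-unit subsidy paid to producers, each receives p + 17.5 per unit sold, so supply becomes qs = 3(p + 17.5) + 182.
Solving gives q = 332 with buyers paying $32.5 and producers receiving $50 (the $17.5 wedge).

Buyers pay $32.5; producers receive $50; quantity = 332.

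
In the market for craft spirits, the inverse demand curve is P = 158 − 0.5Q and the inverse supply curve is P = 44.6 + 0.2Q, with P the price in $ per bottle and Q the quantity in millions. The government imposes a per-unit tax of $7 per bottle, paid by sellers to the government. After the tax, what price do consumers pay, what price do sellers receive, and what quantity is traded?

Consumers pay $82; sellers receive $75; quantity = 152.

Inverting to Q(P) form: Qd = 316 − 2P; Qs = 5P − 223.
Before the tax: set 316 − 2P = 5P − 223 → P* = $77, Q* = 162.
With the tax collected from sellers, supply shifts: Qs = 5(P − 7) − 223.
New equilibrium: consumers pay $82, sellers receive $75, Q = 152. (Wedge: Pb − Ps = 7.)
The less price-elastic side of the market bears the larger share of a per-unit tax.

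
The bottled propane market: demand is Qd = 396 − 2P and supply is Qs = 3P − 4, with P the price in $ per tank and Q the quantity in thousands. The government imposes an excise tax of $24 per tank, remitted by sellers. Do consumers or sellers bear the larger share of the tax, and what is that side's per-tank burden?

Consumers bear the larger share: $14.4 per tank.

Without the tax, 396 − 2P = 3P − 4 gives 5P = 400, so P* = $80 and Q* = 236.
With the tax collected from sellers, supply shifts: Qs = 3(P − 24) − 4.
New equilibrium: consumers pay $94.4, sellers receive $70.4, Q = 207.2. (Wedge: Pb − Ps = 24.)
Per-tank burden: consumers $14.4, sellers $9.6.
Consumers take the larger share because demand is less price-elastic here (demand slope 2 vs supply slope 3).
The less price-elastic side of the market bears the larger share of a per-unit tax.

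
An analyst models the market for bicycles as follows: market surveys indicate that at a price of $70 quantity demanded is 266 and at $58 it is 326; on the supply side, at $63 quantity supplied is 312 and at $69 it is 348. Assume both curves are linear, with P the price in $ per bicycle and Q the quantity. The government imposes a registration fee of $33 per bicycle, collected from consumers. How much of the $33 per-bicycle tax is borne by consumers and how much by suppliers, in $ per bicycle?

Consumers bear $18 per bicycle; suppliers bear $15 per bicycle.

Demand slope: (326 − 266)/(58 − 70) = -5, so Qd = 616 − 5P.
Supply slope: (348 − 312)/(69 − 63) = 6, so Qs = 6P − 66.
Before the tax: set 616 − 5P = 6P − 66 → P* = $62, Q* = 306.
With the tax collected from consumers, demand (in seller-price terms) shifts: Qd = 616 − 5(P + 33).
New equilibrium: consumers pay $80, suppliers receive $47, Q = 216. (Wedge: Pb − Ps = 33.)
Burden on consumers: $18; on suppliers: $15. (They sum to $33.)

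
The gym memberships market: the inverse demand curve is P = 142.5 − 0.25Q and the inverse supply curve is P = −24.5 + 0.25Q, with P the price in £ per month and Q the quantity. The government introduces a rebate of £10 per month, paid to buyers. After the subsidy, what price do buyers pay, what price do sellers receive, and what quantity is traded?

Inverting to Q(P) form: Qd = 570 − 4P; Qs = 4P + 98.
Without the subsidy, 570 − 4P = 4P + 98 gives 8P = 472, so P* = £59 and Q* = 334.
With a per-unit subsidy paid to buyers, each effectively pays P − 10, so demand becomes Qd = 570 − 4(P − 10).
New equilibrium: buyers pay £54, sellers receive £64, Q = 354. (Wedge: Pb − Ps = −10.)

Buyers pay £54; sellers receive £64; quantity = 354.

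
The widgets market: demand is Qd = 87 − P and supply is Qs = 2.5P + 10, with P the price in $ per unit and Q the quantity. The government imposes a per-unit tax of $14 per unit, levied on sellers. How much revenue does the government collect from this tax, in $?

Before the tax: set 87 − P = 2.5P + 10 → P* = $22, Q* = 65.
With the tax collected from sellers, supply shifts: Qs = 2.5(P − 14) + 10.
New equilibrium: consumers pay $32, sellers receive $18, Q = 55. (Wedge: Pb − Ps = 14.)
Revenue = t · Q = 14 · 55 = $770.

Tax revenue = $770.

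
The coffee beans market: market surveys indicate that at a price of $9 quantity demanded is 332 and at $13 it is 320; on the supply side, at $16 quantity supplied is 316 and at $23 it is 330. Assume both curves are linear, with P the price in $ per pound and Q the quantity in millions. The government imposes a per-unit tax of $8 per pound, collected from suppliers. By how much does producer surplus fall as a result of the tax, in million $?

Demand slope: (320 − 332)/(13 − 9) = -3, so Qd = 359 − 3P.
Supply slope: (330 − 316)/(23 − 16) = 2, so Qs = 2P + 284.
Before the tax: set 359 − 3P = 2P + 284 → P* = $15, Q* = 314.
With the tax collected from suppliers, supply shifts: Qs = 2(P − 8) + 284.
New equilibrium: buyers pay $18.2, suppliers receive $10.2, Q = 304.4. (Wedge: Pb − Ps = 8.)
ΔPS is the trapezoid between Q = 304.4 and Q = 314 of height $4.8: ½ · (314 + 304.4) · 4.8 = $1484.16.

Producer surplus falls by $1484.16 million.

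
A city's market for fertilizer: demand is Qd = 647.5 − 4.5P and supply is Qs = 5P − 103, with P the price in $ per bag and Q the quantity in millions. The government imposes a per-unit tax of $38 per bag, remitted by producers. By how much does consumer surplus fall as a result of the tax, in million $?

Consumer surplus falls by $4940 million.

Before the tax: set 647.5 − 4.5P = 5P − 103 → P* = $79, Q* = 292.
With the tax collected from producers, supply shifts: Qs = 5(P − 38) − 103.
New equilibrium: consumers pay $99, producers receive $61, Q = 202. (Wedge: Pb − Ps = 38.)
ΔCS is the trapezoid between Q = 202 and Q = 292 of height $20: ½ · (292 + 202) · 20 = $4940.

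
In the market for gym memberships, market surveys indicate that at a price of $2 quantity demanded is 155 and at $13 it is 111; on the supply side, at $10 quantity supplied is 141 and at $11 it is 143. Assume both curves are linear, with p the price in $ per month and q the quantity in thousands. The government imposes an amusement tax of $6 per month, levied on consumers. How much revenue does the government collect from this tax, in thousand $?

Demand slope: (111 − 155)/(13 − 2) = -4, so qd = 163 − 4p.
Supply slope: (143 − 141)/(11 − 10) = 2, so qs = 2p + 121.
Before the tax: set 163 − 4p = 2p + 121 → p* = $7, q* = 135.
With the tax collected from consumers, demand (in seller-price terms) shifts: qd = 163 − 4(p + 6).
New equilibrium: consumers pay $9, suppliers receive $3, q = 127. (Wedge: pb − ps = 6.)
Revenue = t · Q = 6 · 127 = $762.

Tax revenue = $762 thousand.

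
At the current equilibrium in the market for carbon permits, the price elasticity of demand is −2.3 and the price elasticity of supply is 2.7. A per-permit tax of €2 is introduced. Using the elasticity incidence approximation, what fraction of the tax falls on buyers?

Incidence ratio: buyers' share ≈ εs / (εs + |εd|) = 2.7 / (2.7 + 2.3) = 0.54.
Supply is the more elastic side, so buyers bear the larger share.

Buyers' share ≈ 0.54.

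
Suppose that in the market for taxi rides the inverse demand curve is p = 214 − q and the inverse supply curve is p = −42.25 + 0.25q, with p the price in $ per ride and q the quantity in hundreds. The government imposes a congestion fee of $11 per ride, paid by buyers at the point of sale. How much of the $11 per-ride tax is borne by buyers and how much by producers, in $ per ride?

Buyers bear $8.8 per ride; producers bear $2.2 per ride.

Rewrite in direct form: qd = 214 − p and qs = 4p + 169.
Before the tax: set 214 − p = 4p + 169 → p* = $9, q* = 205.
With the tax collected from buyers, demand (in seller-price terms) shifts: qd = 214 − (p + 11).
New equilibrium: buyers pay $17.8, producers receive $6.8, q = 196.2. (Wedge: pb − ps = 11.)
Burden on buyers: $8.8; on producers: $2.2. (They sum to $11.)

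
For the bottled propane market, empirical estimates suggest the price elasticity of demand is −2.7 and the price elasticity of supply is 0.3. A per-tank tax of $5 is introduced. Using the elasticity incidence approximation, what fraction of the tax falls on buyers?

Buyers' share ≈ 0.1.

Incidence ratio: buyers' share ≈ εs / (εs + |εd|) = 0.3 / (0.3 + 2.7) = 0.1.
Supply is the less elastic side, so buyers bear the smaller share.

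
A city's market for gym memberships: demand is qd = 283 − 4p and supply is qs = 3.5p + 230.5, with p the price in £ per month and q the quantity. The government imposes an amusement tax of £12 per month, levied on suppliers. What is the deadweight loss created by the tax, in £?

Deadweight loss = £134.4.

Without the tax, 283 − 4p = 3.5p + 230.5 gives 7.5p = 52.5, so p* = £7 and q* = 255.
With the tax collected from suppliers, supply shifts: qs = 3.5(p − 12) + 230.5.
New equilibrium: buyers pay £12.6, suppliers receive £0.6, q = 232.6. (Wedge: pb − ps = 12.)
Quantity falls by |ΔQ| = |255 − 232.6| = 22.4.
DWL = ½ · t · |ΔQ| = ½ · 12 · 22.4 = £134.4.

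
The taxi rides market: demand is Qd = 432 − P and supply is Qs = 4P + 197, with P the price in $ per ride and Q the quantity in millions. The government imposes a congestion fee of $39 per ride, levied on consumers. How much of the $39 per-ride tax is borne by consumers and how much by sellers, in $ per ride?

Consumers bear $31.2 per ride; sellers bear $7.8 per ride.

Before the tax: set 432 − P = 4P + 197 → P* = $47, Q* = 385.
With the tax collected from consumers, demand (in seller-price terms) shifts: Qd = 432 − (P + 39).
Solving gives Q = 353.8 with consumers paying $78.2 and sellers receiving $39.2 (the $39 wedge).
Burden on consumers: $31.2; on sellers: $7.8. (They sum to $39.)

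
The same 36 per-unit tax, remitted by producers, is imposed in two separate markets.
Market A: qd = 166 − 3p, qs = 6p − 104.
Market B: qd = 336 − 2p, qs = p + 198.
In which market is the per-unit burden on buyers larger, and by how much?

Market A, by 12.

Market A: pre-tax p* = 30, q* = 76; post-tax q = 4; per-unit burden on buyers = 24.
Market B: pre-tax p* = 46, q* = 244; post-tax q = 220; per-unit burden on buyers = 12.
Difference: 24 vs 12 → market A is larger by 12.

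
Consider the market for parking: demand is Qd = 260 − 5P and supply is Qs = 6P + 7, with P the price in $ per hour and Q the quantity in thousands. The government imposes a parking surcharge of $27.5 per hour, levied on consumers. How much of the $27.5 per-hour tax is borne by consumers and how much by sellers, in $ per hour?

Consumers bear $15 per hour; sellers bear $12.5 per hour.

Without the tax, 260 − 5P = 6P + 7 gives 11P = 253, so P* = $23 and Q* = 145.
With the tax collected from consumers, demand (in seller-price terms) shifts: Qd = 260 − 5(P + 27.5).
New equilibrium: consumers pay $38, sellers receive $10.5, Q = 70. (Wedge: Pb − Ps = 27.5.)
Burden on consumers: $15; on sellers: $12.5. (They sum to $27.5.)
The less price-elastic side of the market bears the larger share of a per-unit tax.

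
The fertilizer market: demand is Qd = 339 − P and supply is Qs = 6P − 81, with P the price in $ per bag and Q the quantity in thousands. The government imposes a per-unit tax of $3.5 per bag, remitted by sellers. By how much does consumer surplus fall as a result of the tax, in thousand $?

Consumer surplus falls by $832.5 thousand.

Without the tax, 339 − P = 6P − 81 gives 7P = 420, so P* = $60 and Q* = 279.
With the tax collected from sellers, supply shifts: Qs = 6(P − 3.5) − 81.
Solving gives Q = 276 with consumers paying $63 and sellers receiving $59.5 (the $3.5 wedge).
ΔCS is the trapezoid between Q = 276 and Q = 279 of height $3: ½ · (279 + 276) · 3 = $832.5.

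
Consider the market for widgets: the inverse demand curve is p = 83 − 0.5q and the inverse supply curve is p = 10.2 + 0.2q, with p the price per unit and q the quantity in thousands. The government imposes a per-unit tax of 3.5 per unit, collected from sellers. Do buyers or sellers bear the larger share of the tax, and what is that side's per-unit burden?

Buyers bear the larger share: 2.5 per unit.

Inverting to q(p) form: qd = 166 − 2p; qs = 5p − 51.
Before the tax: set 166 − 2p = 5p − 51 → p* = 31, q* = 104.
With the tax collected from sellers, supply shifts: qs = 5(p − 3.5) − 51.
Solving gives q = 99 with buyers paying 33.5 and sellers receiving 30 (the 3.5 wedge).
Per-unit burden: buyers 2.5, sellers 1.
Buyers take the larger share because demand is less price-elastic here (demand slope 2 vs supply slope 5).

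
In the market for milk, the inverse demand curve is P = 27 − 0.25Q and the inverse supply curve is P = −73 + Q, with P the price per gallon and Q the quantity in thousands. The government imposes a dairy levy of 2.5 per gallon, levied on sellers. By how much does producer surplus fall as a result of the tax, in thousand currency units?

Inverting to Q(P) form: Qd = 108 − 4P; Qs = P + 73.
Without the tax, 108 − 4P = P + 73 gives 5P = 35, so P* = 7 and Q* = 80.
With the tax collected from sellers, supply shifts: Qs = (P − 2.5) + 73.
Solving gives Q = 78 with buyers paying 7.5 and sellers receiving 5 (the 2.5 wedge).
ΔPS is the trapezoid between Q = 78 and Q = 80 of height 2: ½ · (80 + 78) · 2 = 158.

Producer surplus falls by 158 thousand.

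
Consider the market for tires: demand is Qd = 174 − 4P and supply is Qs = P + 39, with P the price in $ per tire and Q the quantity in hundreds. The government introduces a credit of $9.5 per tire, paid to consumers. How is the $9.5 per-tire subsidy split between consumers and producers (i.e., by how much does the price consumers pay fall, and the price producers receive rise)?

Consumers gain $1.9 per tire; producers gain $7.6 per tire.

Without the subsidy, 174 − 4P = P + 39 gives 5P = 135, so P* = $27 and Q* = 66.
With a per-unit subsidy paid to consumers, each effectively pays P − 9.5, so demand becomes Qd = 174 − 4(P − 9.5).
Solving gives Q = 73.6 with consumers paying $25.1 and producers receiving $34.6 (the $9.5 wedge).
Gain to consumers: $1.9; to producers: $7.6. (They sum to $9.5.)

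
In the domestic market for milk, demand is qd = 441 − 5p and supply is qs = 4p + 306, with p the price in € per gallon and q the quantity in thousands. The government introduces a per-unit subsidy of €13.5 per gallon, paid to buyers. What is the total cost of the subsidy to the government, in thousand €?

Without the subsidy, 441 − 5p = 4p + 306 gives 9p = 135, so p* = €15 and q* = 366.
With a per-unit subsidy paid to buyers, each effectively pays p − 13.5, so demand becomes qd = 441 − 5(p − 13.5).
New equilibrium: buyers pay €9, sellers receive €22.5, q = 396. (Wedge: pb − ps = −13.5.)
Outlay = t · Q = 13.5 · 396 = €5346.

Government outlay = €5346 thousand.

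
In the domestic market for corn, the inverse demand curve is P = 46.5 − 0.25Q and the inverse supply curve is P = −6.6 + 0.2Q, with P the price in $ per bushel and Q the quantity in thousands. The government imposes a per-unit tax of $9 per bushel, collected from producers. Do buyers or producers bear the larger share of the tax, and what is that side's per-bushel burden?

Buyers bear the larger share: $5 per bushel.

Inverting to Q(P) form: Qd = 186 − 4P; Qs = 5P + 33.
Without the tax, 186 − 4P = 5P + 33 gives 9P = 153, so P* = $17 and Q* = 118.
With the tax collected from producers, supply shifts: Qs = 5(P − 9) + 33.
New equilibrium: buyers pay $22, producers receive $13, Q = 98. (Wedge: Pb − Ps = 9.)
Per-bushel burden: buyers $5, producers $4.
Buyers take the larger share because demand is less price-elastic here (demand slope 4 vs supply slope 5).
The less price-elastic side of the market bears the larger share of a per-unit tax.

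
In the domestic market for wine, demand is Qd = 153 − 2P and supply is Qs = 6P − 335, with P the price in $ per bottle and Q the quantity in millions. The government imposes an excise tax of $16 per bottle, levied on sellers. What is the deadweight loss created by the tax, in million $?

Before the tax: set 153 − 2P = 6P − 335 → P* = $61, Q* = 31.
With the tax collected from sellers, supply shifts: Qs = 6(P − 16) − 335.
New equilibrium: buyers pay $73, sellers receive $57, Q = 7. (Wedge: Pb − Ps = 16.)
Quantity falls by |ΔQ| = |31 − 7| = 24.
DWL = ½ · t · |ΔQ| = ½ · 16 · 24 = $192.

Deadweight loss = $192 million.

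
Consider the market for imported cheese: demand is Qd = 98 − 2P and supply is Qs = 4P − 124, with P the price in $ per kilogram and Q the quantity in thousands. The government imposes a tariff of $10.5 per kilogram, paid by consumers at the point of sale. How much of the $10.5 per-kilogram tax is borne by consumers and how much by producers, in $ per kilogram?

Consumers bear $7 per kilogram; producers bear $3.5 per kilogram.

Without the tax, 98 − 2P = 4P − 124 gives 6P = 222, so P* = $37 and Q* = 24.
With the tax collected from consumers, demand (in seller-price terms) shifts: Qd = 98 − 2(P + 10.5).
New equilibrium: consumers pay $44, producers receive $33.5, Q = 10. (Wedge: Pb − Ps = 10.5.)
Burden on consumers: $7; on producers: $3.5. (They sum to $10.5.)
The less price-elastic side of the market bears the larger share of a per-unit tax.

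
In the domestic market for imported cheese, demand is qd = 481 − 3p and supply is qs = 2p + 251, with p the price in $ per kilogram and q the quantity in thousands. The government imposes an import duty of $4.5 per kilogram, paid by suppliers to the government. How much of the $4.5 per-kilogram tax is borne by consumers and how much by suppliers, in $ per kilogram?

Consumers bear $1.8 per kilogram; suppliers bear $2.7 per kilogram.

Without the tax, 481 − 3p = 2p + 251 gives 5p = 230, so p* = $46 and q* = 343.
With the tax collected from suppliers, supply shifts: qs = 2(p − 4.5) + 251.
New equilibrium: consumers pay $47.8, suppliers receive $43.3, q = 337.6. (Wedge: pb − ps = 4.5.)
Burden on consumers: $1.8; on suppliers: $2.7. (They sum to $4.5.)
The less price-elastic side of the market bears the larger share of a per-unit tax.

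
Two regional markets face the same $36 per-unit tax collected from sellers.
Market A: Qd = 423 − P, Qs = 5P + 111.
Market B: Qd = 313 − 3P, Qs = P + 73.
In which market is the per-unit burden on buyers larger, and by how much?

Market A: pre-tax P* = $52, Q* = 371; post-tax Q = 341; per-unit burden on buyers = $30.
Market B: pre-tax P* = $60, Q* = 133; post-tax Q = 106; per-unit burden on buyers = $9.
Difference: $30 vs $9 → market A is larger by $21.

Market A, by $21.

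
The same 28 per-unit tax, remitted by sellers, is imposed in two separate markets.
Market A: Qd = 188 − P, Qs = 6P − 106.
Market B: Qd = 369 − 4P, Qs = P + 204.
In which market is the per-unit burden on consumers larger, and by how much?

Market A: pre-tax P* = 42, Q* = 146; post-tax Q = 122; per-unit burden on consumers = 24.
Market B: pre-tax P* = 33, Q* = 237; post-tax Q = 214.6; per-unit burden on consumers = 5.6.
Difference: 24 vs 5.6 → market A is larger by 18.4.

Market A, by 18.4.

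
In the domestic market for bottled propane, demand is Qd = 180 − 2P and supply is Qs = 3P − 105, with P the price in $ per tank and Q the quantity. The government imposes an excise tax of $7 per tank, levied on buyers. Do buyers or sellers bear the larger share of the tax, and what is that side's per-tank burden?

Before the tax: set 180 − 2P = 3P − 105 → P* = $57, Q* = 66.
With the tax collected from buyers, demand (in seller-price terms) shifts: Qd = 180 − 2(P + 7).
Solving gives Q = 57.6 with buyers paying $61.2 and sellers receiving $54.2 (the $7 wedge).
Per-tank burden: buyers $4.2, sellers $2.8.
Buyers take the larger share because demand is less price-elastic here (demand slope 2 vs supply slope 3).
The less price-elastic side of the market bears the larger share of a per-unit tax.

Buyers bear the larger share: $4.2 per tank.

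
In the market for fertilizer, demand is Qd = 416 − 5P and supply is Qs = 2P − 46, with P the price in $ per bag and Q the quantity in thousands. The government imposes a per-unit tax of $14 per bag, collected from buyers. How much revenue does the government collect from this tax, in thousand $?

Before the tax: set 416 − 5P = 2P − 46 → P* = $66, Q* = 86.
With the tax collected from buyers, demand (in seller-price terms) shifts: Qd = 416 − 5(P + 14).
New equilibrium: buyers pay $70, suppliers receive $56, Q = 66. (Wedge: Pb − Ps = 14.)
Revenue = t · Q = 14 · 66 = $924.

Tax revenue = $924 thousand.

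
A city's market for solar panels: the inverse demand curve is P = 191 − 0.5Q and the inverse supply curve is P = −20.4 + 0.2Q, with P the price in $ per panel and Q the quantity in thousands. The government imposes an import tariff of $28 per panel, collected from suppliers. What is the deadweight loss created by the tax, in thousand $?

Deadweight loss = $560 thousand.

Inverting to Q(P) form: Qd = 382 − 2P; Qs = 5P + 102.
Without the tax, 382 − 2P = 5P + 102 gives 7P = 280, so P* = $40 and Q* = 302.
With the tax collected from suppliers, supply shifts: Qs = 5(P − 28) + 102.
New equilibrium: consumers pay $60, suppliers receive $32, Q = 262. (Wedge: Pb − Ps = 28.)
Quantity falls by |ΔQ| = |302 − 262| = 40.
DWL = ½ · t · |ΔQ| = ½ · 28 · 40 = $560.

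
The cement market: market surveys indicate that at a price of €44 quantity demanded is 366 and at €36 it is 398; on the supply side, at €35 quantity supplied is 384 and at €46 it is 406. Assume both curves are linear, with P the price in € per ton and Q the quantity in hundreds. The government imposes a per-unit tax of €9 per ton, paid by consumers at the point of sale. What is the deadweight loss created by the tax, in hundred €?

Deadweight loss = €54 hundred.

Demand slope: (398 − 366)/(36 − 44) = -4, so Qd = 542 − 4P.
Supply slope: (406 − 384)/(46 − 35) = 2, so Qs = 2P + 314.
Without the tax, 542 − 4P = 2P + 314 gives 6P = 228, so P* = €38 and Q* = 390.
With the tax collected from consumers, demand (in seller-price terms) shifts: Qd = 542 − 4(P + 9).
Solving gives Q = 378 with consumers paying €41 and suppliers receiving €32 (the €9 wedge).
Quantity falls by |ΔQ| = |390 − 378| = 12.
DWL = ½ · t · |ΔQ| = ½ · 9 · 12 = €54.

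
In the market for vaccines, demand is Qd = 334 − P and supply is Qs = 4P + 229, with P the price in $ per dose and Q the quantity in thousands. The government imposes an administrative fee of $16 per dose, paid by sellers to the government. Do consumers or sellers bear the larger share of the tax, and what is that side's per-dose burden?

Without the tax, 334 − P = 4P + 229 gives 5P = 105, so P* = $21 and Q* = 313.
With the tax collected from sellers, supply shifts: Qs = 4(P − 16) + 229.
New equilibrium: consumers pay $33.8, sellers receive $17.8, Q = 300.2. (Wedge: Pb − Ps = 16.)
Per-dose burden: consumers $12.8, sellers $3.2.
Consumers take the larger share because demand is less price-elastic here (demand slope 1 vs supply slope 4).

Consumers bear the larger share: $12.8 per dose.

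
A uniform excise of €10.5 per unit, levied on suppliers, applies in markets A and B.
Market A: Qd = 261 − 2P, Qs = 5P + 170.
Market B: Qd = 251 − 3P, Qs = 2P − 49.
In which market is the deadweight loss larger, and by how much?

Market A, by €12.6.

Market A: pre-tax P* = €13, Q* = 235; post-tax Q = 220; deadweight loss = €78.75.
Market B: pre-tax P* = €60, Q* = 71; post-tax Q = 58.4; deadweight loss = €66.15.
Difference: €78.75 vs €66.15 → market A is larger by €12.6.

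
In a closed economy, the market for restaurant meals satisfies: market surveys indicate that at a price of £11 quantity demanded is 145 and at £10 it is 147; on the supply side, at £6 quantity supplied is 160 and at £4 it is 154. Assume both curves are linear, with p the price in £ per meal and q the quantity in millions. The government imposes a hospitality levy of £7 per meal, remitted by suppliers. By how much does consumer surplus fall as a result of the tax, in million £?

Consumer surplus falls by £641.76 million.

Demand slope: (147 − 145)/(10 − 11) = -2, so qd = 167 − 2p.
Supply slope: (154 − 160)/(4 − 6) = 3, so qs = 3p + 142.
Before the tax: set 167 − 2p = 3p + 142 → p* = £5, q* = 157.
With the tax collected from suppliers, supply shifts: qs = 3(p − 7) + 142.
Solving gives q = 148.6 with consumers paying £9.2 and suppliers receiving £2.2 (the £7 wedge).
ΔCS is the trapezoid between Q = 148.6 and Q = 157 of height £4.2: ½ · (157 + 148.6) · 4.2 = £641.76.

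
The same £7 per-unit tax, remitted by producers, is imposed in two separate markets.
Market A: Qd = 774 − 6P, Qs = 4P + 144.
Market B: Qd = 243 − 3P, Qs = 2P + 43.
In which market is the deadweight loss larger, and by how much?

Market A: pre-tax P* = £63, Q* = 396; post-tax Q = 379.2; deadweight loss = £58.8.
Market B: pre-tax P* = £40, Q* = 123; post-tax Q = 114.6; deadweight loss = £29.4.
Difference: £58.8 vs £29.4 → market A is larger by £29.4.

Market A, by £29.4.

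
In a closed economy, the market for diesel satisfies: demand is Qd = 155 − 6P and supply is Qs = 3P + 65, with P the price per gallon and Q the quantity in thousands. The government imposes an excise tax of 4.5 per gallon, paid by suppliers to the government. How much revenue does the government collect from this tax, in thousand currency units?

Without the tax, 155 − 6P = 3P + 65 gives 9P = 90, so P* = 10 and Q* = 95.
With the tax collected from suppliers, supply shifts: Qs = 3(P − 4.5) + 65.
New equilibrium: buyers pay 11.5, suppliers receive 7, Q = 86. (Wedge: Pb − Ps = 4.5.)
Revenue = t · Q = 4.5 · 86 = 387.

Tax revenue = 387 thousand.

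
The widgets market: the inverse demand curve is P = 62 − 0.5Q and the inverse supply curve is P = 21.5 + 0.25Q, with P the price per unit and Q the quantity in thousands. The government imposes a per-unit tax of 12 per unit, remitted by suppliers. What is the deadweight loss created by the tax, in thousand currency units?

Deadweight loss = 96 thousand.

Rewrite in direct form: Qd = 124 − 2P and Qs = 4P − 86.
Without the tax, 124 − 2P = 4P − 86 gives 6P = 210, so P* = 35 and Q* = 54.
With the tax collected from suppliers, supply shifts: Qs = 4(P − 12) − 86.
Solving gives Q = 38 with buyers paying 43 and suppliers receiving 31 (the 12 wedge).
Quantity falls by |ΔQ| = |54 − 38| = 16.
DWL = ½ · t · |ΔQ| = ½ · 12 · 16 = 96.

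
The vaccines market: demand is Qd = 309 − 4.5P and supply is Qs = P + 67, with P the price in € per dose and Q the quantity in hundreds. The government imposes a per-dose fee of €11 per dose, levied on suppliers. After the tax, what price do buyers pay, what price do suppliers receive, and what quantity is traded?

Buyers pay €46; suppliers receive €35; quantity = 102.

Before the tax: set 309 − 4.5P = P + 67 → P* = €44, Q* = 111.
With the tax collected from suppliers, supply shifts: Qs = (P − 11) + 67.
Solving gives Q = 102 with buyers paying €46 and suppliers receiving €35 (the €11 wedge).
The less price-elastic side of the market bears the larger share of a per-unit tax.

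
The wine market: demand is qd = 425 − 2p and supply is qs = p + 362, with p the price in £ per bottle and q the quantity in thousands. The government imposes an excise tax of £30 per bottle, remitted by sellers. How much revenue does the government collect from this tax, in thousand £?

Tax revenue = £10890 thousand.

Before the tax: set 425 − 2p = p + 362 → p* = £21, q* = 383.
With the tax collected from sellers, supply shifts: qs = (p − 30) + 362.
New equilibrium: consumers pay £31, sellers receive £1, q = 363. (Wedge: pb − ps = 30.)
Revenue = t · Q = 30 · 363 = £10890.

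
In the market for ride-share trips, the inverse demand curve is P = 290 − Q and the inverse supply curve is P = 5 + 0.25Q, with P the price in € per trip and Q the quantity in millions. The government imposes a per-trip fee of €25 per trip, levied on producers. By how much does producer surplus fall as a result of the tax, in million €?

Inverting to Q(P) form: Qd = 290 − P; Qs = 4P − 20.
Before the tax: set 290 − P = 4P − 20 → P* = €62, Q* = 228.
With the tax collected from producers, supply shifts: Qs = 4(P − 25) − 20.
Solving gives Q = 208 with buyers paying €82 and producers receiving €57 (the €25 wedge).
ΔPS is the trapezoid between Q = 208 and Q = 228 of height €5: ½ · (228 + 208) · 5 = €1090.

Producer surplus falls by €1090 million.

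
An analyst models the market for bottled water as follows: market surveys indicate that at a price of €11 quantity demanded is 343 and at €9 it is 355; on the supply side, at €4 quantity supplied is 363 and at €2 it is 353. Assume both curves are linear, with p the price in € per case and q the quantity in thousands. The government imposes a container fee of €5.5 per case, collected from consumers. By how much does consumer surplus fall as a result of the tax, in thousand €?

Demand slope: (355 − 343)/(9 − 11) = -6, so qd = 409 − 6p.
Supply slope: (353 − 363)/(2 − 4) = 5, so qs = 5p + 343.
Before the tax: set 409 − 6p = 5p + 343 → p* = €6, q* = 373.
With the tax collected from consumers, demand (in seller-price terms) shifts: qd = 409 − 6(p + 5.5).
Solving gives q = 358 with consumers paying €8.5 and producers receiving €3 (the €5.5 wedge).
ΔCS is the trapezoid between Q = 358 and Q = 373 of height €2.5: ½ · (373 + 358) · 2.5 = €913.75.

Consumer surplus falls by €913.75 thousand.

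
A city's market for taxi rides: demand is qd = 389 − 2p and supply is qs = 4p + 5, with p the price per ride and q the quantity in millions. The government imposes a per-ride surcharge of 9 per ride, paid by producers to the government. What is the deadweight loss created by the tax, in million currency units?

Without the tax, 389 − 2p = 4p + 5 gives 6p = 384, so p* = 64 and q* = 261.
With the tax collected from producers, supply shifts: qs = 4(p − 9) + 5.
New equilibrium: buyers pay 70, producers receive 61, q = 249. (Wedge: pb − ps = 9.)
Quantity falls by |ΔQ| = |261 − 249| = 12.
DWL = ½ · t · |ΔQ| = ½ · 9 · 12 = 54.

Deadweight loss = 54 million.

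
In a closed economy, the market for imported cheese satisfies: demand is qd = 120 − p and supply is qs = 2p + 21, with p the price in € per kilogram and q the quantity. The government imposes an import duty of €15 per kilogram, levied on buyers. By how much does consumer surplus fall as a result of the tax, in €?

Consumer surplus falls by €820.

Without the tax, 120 − p = 2p + 21 gives 3p = 99, so p* = €33 and q* = 87.
With the tax collected from buyers, demand (in seller-price terms) shifts: qd = 120 − (p + 15).
New equilibrium: buyers pay €43, sellers receive €28, q = 77. (Wedge: pb − ps = 15.)
ΔCS is the trapezoid between Q = 77 and Q = 87 of height €10: ½ · (87 + 77) · 10 = €820.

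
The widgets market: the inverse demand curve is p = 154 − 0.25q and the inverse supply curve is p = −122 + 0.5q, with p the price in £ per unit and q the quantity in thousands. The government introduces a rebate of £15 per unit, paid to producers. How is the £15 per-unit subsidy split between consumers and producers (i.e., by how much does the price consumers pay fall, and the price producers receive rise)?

Consumers gain £5 per unit; producers gain £10 per unit.

Inverting to q(p) form: qd = 616 − 4p; qs = 2p + 244.
Before the subsidy: set 616 − 4p = 2p + 244 → p* = £62, q* = 368.
With a per-unit subsidy paid to producers, each receives p + 15 per unit sold, so supply becomes qs = 2(p + 15) + 244.
New equilibrium: consumers pay £57, producers receive £72, q = 388. (Wedge: pb − ps = −15.)
Gain to consumers: £5; to producers: £10. (They sum to £15.)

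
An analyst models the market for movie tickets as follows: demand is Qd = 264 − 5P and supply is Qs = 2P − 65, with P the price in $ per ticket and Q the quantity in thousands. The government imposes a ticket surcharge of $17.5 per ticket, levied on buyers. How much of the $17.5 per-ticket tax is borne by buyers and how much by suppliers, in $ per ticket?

Before the tax: set 264 − 5P = 2P − 65 → P* = $47, Q* = 29.
With the tax collected from buyers, demand (in seller-price terms) shifts: Qd = 264 − 5(P + 17.5).
New equilibrium: buyers pay $52, suppliers receive $34.5, Q = 4. (Wedge: Pb − Ps = 17.5.)
Burden on buyers: $5; on suppliers: $12.5. (They sum to $17.5.)

Buyers bear $5 per ticket; suppliers bear $12.5 per ticket.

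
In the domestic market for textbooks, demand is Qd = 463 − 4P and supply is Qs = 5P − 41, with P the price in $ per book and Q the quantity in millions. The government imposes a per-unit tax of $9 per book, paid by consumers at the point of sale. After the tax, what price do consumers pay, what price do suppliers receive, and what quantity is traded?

Before the tax: set 463 − 4P = 5P − 41 → P* = $56, Q* = 239.
With the tax collected from consumers, demand (in seller-price terms) shifts: Qd = 463 − 4(P + 9).
Solving gives Q = 219 with consumers paying $61 and suppliers receiving $52 (the $9 wedge).

Consumers pay $61; suppliers receive $52; quantity = 219.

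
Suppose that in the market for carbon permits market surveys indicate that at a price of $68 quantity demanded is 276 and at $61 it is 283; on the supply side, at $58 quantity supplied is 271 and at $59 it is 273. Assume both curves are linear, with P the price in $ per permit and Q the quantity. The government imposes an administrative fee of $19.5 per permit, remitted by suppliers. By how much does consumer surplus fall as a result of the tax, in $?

Consumer surplus falls by $3568.5.

Demand slope: (283 − 276)/(61 − 68) = -1, so Qd = 344 − P.
Supply slope: (273 − 271)/(59 − 58) = 2, so Qs = 2P + 155.
Without the tax, 344 − P = 2P + 155 gives 3P = 189, so P* = $63 and Q* = 281.
With the tax collected from suppliers, supply shifts: Qs = 2(P − 19.5) + 155.
Solving gives Q = 268 with consumers paying $76 and suppliers receiving $56.5 (the $19.5 wedge).
ΔCS is the trapezoid between Q = 268 and Q = 281 of height $13: ½ · (281 + 268) · 13 = $3568.5.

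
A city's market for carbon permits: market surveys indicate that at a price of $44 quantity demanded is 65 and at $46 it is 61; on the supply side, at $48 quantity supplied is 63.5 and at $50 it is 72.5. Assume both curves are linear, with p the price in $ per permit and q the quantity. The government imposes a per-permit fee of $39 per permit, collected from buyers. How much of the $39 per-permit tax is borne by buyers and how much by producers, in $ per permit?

Buyers bear $27 per permit; producers bear $12 per permit.

Demand slope: (61 − 65)/(46 − 44) = -2, so qd = 153 − 2p.
Supply slope: (72.5 − 63.5)/(50 − 48) = 4.5, so qs = 4.5p − 152.5.
Without the tax, 153 − 2p = 4.5p − 152.5 gives 6.5p = 305.5, so p* = $47 and q* = 59.
With the tax collected from buyers, demand (in seller-price terms) shifts: qd = 153 − 2(p + 39).
Solving gives q = 5 with buyers paying $74 and producers receiving $35 (the $39 wedge).
Burden on buyers: $27; on producers: $12. (They sum to $39.)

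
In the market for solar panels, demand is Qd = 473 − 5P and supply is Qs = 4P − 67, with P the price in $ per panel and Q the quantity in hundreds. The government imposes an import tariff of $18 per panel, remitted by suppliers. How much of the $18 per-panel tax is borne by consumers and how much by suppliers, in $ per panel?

Without the tax, 473 − 5P = 4P − 67 gives 9P = 540, so P* = $60 and Q* = 173.
With the tax collected from suppliers, supply shifts: Qs = 4(P − 18) − 67.
New equilibrium: consumers pay $68, suppliers receive $50, Q = 133. (Wedge: Pb − Ps = 18.)
Burden on consumers: $8; on suppliers: $10. (They sum to $18.)
The less price-elastic side of the market bears the larger share of a per-unit tax.

Consumers bear $8 per panel; suppliers bear $10 per panel.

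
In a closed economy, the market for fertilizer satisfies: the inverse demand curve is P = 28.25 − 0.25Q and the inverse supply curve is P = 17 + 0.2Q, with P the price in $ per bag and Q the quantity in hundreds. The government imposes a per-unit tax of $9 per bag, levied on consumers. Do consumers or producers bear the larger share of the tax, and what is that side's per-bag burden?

Consumers bear the larger share: $5 per bag.

Rewrite in direct form: Qd = 113 − 4P and Qs = 5P − 85.
Without the tax, 113 − 4P = 5P − 85 gives 9P = 198, so P* = $22 and Q* = 25.
With the tax collected from consumers, demand (in seller-price terms) shifts: Qd = 113 − 4(P + 9).
Solving gives Q = 5 with consumers paying $27 and producers receiving $18 (the $9 wedge).
Per-bag burden: consumers $5, producers $4.
Consumers take the larger share because demand is less price-elastic here (demand slope 4 vs supply slope 5).
The less price-elastic side of the market bears the larger share of a per-unit tax.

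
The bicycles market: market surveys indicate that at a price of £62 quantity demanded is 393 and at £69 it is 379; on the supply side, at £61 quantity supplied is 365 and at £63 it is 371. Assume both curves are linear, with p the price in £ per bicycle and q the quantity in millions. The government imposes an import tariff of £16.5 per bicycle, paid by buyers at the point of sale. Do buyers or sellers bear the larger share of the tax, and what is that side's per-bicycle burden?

Demand slope: (379 − 393)/(69 − 62) = -2, so qd = 517 − 2p.
Supply slope: (371 − 365)/(63 − 61) = 3, so qs = 3p + 182.
Before the tax: set 517 − 2p = 3p + 182 → p* = £67, q* = 383.
With the tax collected from buyers, demand (in seller-price terms) shifts: qd = 517 − 2(p + 16.5).
Solving gives q = 363.2 with buyers paying £76.9 and sellers receiving £60.4 (the £16.5 wedge).
Per-bicycle burden: buyers £9.9, sellers £6.6.
Buyers take the larger share because demand is less price-elastic here (demand slope 2 vs supply slope 3).

Buyers bear the larger share: £9.9 per bicycle.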